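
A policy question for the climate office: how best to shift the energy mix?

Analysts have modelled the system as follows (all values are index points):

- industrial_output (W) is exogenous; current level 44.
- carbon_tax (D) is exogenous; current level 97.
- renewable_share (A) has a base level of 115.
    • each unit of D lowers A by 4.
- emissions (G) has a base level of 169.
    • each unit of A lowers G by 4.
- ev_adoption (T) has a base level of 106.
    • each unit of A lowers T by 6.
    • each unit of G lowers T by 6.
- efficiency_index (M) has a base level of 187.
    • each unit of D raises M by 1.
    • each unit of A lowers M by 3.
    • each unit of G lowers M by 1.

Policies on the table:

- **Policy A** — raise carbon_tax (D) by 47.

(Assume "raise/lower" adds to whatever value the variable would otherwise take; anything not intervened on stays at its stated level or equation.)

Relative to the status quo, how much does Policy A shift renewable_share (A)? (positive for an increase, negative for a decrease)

Baseline:
  D = 97
  A = 115 − 4·97 = -273
Policy A (D + 47):
  D = 97 + 47 = 144
  A = 115 − 4·144 = -461
Change in A: -461 − (-273) = -188

-188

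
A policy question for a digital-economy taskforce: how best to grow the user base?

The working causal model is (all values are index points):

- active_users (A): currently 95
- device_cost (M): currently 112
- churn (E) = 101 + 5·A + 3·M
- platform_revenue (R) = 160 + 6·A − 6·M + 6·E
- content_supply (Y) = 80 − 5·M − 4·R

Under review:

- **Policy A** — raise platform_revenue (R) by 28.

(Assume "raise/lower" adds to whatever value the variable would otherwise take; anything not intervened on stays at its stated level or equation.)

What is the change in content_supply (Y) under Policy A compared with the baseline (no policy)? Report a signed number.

Baseline:
  A = 95
  M = 112
  E = 101 + 5·95 + 3·112 = 912
  R = 160 + 6·95 − 6·112 + 6·912 = 5530
  Y = 80 − 5·112 − 4·5530 = -22600
Policy A (R + 28):
  A = 95
  M = 112
  E = 101 + 5·95 + 3·112 = 912
  R = 160 + 6·95 − 6·112 + 6·912 (+28 from intervention) = 5558
  Y = 80 − 5·112 − 4·5558 = -22712
Change in Y: -22712 − (-22600) = -112

-112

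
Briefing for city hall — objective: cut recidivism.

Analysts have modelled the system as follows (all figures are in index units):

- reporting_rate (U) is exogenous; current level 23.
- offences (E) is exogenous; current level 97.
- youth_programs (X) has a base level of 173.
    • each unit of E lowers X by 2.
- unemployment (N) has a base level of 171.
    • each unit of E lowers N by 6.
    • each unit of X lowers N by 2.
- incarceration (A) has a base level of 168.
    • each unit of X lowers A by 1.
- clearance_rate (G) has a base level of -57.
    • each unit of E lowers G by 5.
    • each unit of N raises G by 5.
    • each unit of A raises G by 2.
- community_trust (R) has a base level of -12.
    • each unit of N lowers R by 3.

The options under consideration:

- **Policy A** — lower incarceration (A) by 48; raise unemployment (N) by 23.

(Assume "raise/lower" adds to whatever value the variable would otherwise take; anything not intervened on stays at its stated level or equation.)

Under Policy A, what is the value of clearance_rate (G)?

-1990

Policy A (A − 48, N + 23):
  E = 97
  X = 173 − 2·97 = -21
  N = 171 − 6·97 − 2·(-21) (+23 from intervention) = -346
  A = 168 − (-21) (−48 from intervention) = 141
  G = -57 − 5·97 + 5·(-346) + 2·141 = -1990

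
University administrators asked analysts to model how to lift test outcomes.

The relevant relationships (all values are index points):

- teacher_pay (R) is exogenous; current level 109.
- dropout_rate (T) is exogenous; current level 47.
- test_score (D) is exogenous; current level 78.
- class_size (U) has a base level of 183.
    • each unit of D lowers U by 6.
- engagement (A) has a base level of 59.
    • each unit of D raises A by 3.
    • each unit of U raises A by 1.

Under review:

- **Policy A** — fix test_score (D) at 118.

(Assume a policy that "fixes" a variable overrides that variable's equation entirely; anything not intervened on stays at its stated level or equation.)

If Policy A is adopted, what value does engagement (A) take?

Policy A (D := 118):
  D = 118
  U = 183 − 6·118 = -525
  A = 59 + 3·118 + (-525) = -112

-112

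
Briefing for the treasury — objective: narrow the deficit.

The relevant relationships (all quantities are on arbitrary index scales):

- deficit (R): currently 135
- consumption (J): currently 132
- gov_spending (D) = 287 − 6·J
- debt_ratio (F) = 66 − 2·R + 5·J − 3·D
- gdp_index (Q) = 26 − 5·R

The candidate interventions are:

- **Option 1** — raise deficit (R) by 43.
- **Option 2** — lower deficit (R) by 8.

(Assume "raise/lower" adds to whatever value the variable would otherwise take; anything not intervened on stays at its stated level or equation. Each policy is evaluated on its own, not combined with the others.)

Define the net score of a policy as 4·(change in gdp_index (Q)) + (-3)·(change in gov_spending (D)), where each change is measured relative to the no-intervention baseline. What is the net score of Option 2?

160

Baseline:
  R = 135
  J = 132
  D = 287 − 6·132 = -505
  Q = 26 − 5·135 = -649
Option 2 (R − 8):
  R = 135 − 8 = 127
  J = 132
  D = 287 − 6·132 = -505
  Q = 26 − 5·127 = -609
ΔQ = -609 − (-649) = 40; ΔD = -505 − (-505) = 0
Score = 4·40 + (-3)·0 = 160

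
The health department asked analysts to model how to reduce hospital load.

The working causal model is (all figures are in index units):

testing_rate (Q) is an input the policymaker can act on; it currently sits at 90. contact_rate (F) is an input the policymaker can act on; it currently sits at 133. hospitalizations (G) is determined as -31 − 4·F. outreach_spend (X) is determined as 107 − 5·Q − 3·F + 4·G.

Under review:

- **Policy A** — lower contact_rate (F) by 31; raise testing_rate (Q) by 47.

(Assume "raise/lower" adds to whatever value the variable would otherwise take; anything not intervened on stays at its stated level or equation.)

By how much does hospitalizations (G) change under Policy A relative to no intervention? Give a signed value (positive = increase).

124

Baseline:
  F = 133
  G = -31 − 4·133 = -563
Policy A (F − 31, Q + 47):
  F = 133 − 31 = 102
  G = -31 − 4·102 = -439
Change in G: -439 − (-563) = 124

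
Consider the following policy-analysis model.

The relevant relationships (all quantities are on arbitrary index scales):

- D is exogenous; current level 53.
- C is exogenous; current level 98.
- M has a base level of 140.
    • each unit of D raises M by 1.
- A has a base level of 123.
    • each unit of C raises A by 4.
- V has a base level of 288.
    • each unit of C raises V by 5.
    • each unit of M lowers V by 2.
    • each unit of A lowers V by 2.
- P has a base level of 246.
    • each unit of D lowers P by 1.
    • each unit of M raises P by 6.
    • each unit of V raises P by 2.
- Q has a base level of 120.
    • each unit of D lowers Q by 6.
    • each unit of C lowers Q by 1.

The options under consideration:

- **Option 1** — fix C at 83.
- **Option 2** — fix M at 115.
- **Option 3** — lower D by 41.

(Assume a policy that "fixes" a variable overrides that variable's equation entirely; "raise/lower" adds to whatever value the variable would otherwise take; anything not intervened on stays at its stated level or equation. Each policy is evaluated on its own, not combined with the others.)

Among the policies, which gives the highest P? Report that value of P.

165

Option 1 (C := 83):
  D = 53
  C = 83
  M = 140 + 53 = 193
  A = 123 + 4·83 = 455
  V = 288 + 5·83 − 2·193 − 2·455 = -593
  P = 246 − 53 + 6·193 + 2·(-593) = 165
Option 2 (M := 115):
  D = 53
  C = 98
  M = 115
  A = 123 + 4·98 = 515
  V = 288 + 5·98 − 2·115 − 2·515 = -482
  P = 246 − 53 + 6·115 + 2·(-482) = -81
Option 3 (D − 41):
  D = 53 − 41 = 12
  C = 98
  M = 140 + 12 = 152
  A = 123 + 4·98 = 515
  V = 288 + 5·98 − 2·152 − 2·515 = -556
  P = 246 − 12 + 6·152 + 2·(-556) = 34
Comparing — Option 1: P=165, Option 2: P=-81, Option 3: P=34. Highest is 165 (Option 1).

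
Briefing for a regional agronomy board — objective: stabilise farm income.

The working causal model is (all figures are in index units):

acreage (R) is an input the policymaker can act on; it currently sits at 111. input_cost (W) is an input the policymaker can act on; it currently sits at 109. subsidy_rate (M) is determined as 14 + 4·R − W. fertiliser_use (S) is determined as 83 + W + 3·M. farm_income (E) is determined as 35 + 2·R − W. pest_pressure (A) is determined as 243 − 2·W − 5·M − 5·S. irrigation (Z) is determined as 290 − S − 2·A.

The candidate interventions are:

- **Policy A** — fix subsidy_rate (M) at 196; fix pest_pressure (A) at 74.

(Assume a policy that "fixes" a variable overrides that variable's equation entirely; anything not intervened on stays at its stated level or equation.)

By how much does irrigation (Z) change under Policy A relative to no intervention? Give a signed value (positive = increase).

Baseline:
  R = 111
  W = 109
  M = 14 + 4·111 − 109 = 349
  S = 83 + 109 + 3·349 = 1239
  A = 243 − 2·109 − 5·349 − 5·1239 = -7915
  Z = 290 − 1239 − 2·(-7915) = 14881
Policy A (M := 196, A := 74):
  R = 111
  W = 109
  M = 196
  S = 83 + 109 + 3·196 = 780
  A = 74
  Z = 290 − 780 − 2·74 = -638
Change in Z: -638 − 14881 = -15519

-15519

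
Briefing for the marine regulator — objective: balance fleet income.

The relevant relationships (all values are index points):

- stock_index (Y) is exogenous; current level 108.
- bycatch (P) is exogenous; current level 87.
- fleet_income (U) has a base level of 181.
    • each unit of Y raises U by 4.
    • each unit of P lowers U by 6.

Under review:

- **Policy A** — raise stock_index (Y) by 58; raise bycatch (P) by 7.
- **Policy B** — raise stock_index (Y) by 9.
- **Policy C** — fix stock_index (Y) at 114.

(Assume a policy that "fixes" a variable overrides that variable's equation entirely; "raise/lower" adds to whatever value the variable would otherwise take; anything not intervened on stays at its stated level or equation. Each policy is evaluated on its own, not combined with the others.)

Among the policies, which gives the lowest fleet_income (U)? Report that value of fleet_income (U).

115

Policy A (Y + 58, P + 7):
  Y = 108 + 58 = 166
  P = 87 + 7 = 94
  U = 181 + 4·166 − 6·94 = 281
Policy B (Y + 9):
  Y = 108 + 9 = 117
  P = 87
  U = 181 + 4·117 − 6·87 = 127
Policy C (Y := 114):
  Y = 114
  P = 87
  U = 181 + 4·114 − 6·87 = 115
Comparing — Policy A: U=281, Policy B: U=127, Policy C: U=115. Lowest is 115 (Policy C).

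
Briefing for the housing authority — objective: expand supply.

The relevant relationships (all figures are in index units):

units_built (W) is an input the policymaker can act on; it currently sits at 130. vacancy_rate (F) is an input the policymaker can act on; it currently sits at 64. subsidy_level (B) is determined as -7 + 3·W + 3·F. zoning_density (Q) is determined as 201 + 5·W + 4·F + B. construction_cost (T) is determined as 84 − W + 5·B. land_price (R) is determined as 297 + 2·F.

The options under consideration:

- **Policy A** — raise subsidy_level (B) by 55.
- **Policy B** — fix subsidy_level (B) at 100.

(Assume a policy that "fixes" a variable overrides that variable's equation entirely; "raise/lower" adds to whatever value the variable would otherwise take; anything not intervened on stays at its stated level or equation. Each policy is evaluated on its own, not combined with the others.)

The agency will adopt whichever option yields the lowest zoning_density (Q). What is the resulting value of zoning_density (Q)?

Policy A (B + 55):
  W = 130
  F = 64
  B = -7 + 3·130 + 3·64 (+55 from intervention) = 630
  Q = 201 + 5·130 + 4·64 + 630 = 1737
Policy B (B := 100):
  W = 130
  F = 64
  B = 100
  Q = 201 + 5·130 + 4·64 + 100 = 1207
Comparing — Policy A: Q=1737, Policy B: Q=1207. Lowest is 1207 (Policy B).

1207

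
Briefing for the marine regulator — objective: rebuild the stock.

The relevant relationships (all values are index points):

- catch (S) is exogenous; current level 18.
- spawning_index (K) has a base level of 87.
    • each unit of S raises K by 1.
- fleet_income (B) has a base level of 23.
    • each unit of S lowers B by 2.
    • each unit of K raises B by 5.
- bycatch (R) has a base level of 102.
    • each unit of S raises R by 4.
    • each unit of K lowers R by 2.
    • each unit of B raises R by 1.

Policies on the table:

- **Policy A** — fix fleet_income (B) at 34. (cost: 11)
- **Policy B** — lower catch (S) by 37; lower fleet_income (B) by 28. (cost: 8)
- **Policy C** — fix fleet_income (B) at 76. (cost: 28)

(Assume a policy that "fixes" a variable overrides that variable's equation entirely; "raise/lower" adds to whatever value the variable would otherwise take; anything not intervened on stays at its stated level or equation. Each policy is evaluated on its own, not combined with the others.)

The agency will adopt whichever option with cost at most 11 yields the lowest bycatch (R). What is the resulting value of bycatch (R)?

Policy A (B := 34):
  S = 18
  K = 87 + 18 = 105
  B = 34
  R = 102 + 4·18 − 2·105 + 34 = -2
Policy B (S − 37, B − 28):
  S = 18 − 37 = -19
  K = 87 + (-19) = 68
  B = 23 − 2·(-19) + 5·68 (−28 from intervention) = 373
  R = 102 + 4·(-19) − 2·68 + 373 = 263
Comparing — Policy A: R=-2, Policy B: R=263. Lowest is -2 (Policy A).

-2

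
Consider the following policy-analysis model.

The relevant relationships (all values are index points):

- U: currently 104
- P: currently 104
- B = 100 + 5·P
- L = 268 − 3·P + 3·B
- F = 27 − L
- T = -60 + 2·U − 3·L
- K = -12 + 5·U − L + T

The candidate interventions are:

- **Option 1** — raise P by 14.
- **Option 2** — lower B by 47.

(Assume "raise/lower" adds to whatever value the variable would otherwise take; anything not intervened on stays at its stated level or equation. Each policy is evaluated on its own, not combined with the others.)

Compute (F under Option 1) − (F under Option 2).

-309

Option 1 (P + 14):
  P = 104 + 14 = 118
  B = 100 + 5·118 = 690
  L = 268 − 3·118 + 3·690 = 1984
  F = 27 − 1984 = -1957
Option 2 (B − 47):
  P = 104
  B = 100 + 5·104 (−47 from intervention) = 573
  L = 268 − 3·104 + 3·573 = 1675
  F = 27 − 1675 = -1648
F: -1957 − (-1648) = -309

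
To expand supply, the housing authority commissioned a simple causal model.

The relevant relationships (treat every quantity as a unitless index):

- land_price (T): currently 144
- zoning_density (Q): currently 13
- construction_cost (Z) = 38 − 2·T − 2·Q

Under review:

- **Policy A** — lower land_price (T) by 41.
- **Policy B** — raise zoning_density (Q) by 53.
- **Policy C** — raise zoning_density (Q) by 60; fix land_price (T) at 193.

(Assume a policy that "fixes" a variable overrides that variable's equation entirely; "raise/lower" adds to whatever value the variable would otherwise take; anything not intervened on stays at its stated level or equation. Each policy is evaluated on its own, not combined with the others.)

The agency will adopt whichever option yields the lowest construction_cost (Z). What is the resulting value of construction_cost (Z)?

-494

Policy A (T − 41):
  T = 144 − 41 = 103
  Q = 13
  Z = 38 − 2·103 − 2·13 = -194
Policy B (Q + 53):
  T = 144
  Q = 13 + 53 = 66
  Z = 38 − 2·144 − 2·66 = -382
Policy C (Q + 60, T := 193):
  T = 193
  Q = 13 + 60 = 73
  Z = 38 − 2·193 − 2·73 = -494
Comparing — Policy A: Z=-194, Policy B: Z=-382, Policy C: Z=-494. Lowest is -494 (Policy C).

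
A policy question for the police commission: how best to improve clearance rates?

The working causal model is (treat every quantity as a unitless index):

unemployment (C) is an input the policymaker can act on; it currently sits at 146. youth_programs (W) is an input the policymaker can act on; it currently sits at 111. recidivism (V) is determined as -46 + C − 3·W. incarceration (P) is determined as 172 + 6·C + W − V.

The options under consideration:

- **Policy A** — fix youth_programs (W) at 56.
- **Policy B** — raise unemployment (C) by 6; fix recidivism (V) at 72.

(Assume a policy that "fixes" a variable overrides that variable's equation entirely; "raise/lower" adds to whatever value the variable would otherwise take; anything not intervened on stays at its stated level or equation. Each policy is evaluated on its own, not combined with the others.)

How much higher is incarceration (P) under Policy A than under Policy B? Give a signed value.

49

Policy A (W := 56):
  C = 146
  W = 56
  V = -46 + 146 − 3·56 = -68
  P = 172 + 6·146 + 56 − (-68) = 1172
Policy B (C + 6, V := 72):
  C = 146 + 6 = 152
  W = 111
  V = 72
  P = 172 + 6·152 + 111 − 72 = 1123
P: 1172 − 1123 = 49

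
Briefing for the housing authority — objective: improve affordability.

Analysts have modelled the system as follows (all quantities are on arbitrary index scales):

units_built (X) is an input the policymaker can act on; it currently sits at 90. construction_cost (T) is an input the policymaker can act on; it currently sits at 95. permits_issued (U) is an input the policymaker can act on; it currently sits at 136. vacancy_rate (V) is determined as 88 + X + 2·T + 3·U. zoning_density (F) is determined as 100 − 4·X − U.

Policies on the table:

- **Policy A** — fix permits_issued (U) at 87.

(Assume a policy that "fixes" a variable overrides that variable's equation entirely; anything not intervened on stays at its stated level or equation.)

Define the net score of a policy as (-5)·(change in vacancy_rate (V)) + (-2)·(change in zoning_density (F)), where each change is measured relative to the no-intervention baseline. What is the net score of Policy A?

637

Baseline:
  X = 90
  T = 95
  U = 136
  V = 88 + 90 + 2·95 + 3·136 = 776
  F = 100 − 4·90 − 136 = -396
Policy A (U := 87):
  X = 90
  T = 95
  U = 87
  V = 88 + 90 + 2·95 + 3·87 = 629
  F = 100 − 4·90 − 87 = -347
ΔV = 629 − 776 = -147; ΔF = -347 − (-396) = 49
Score = (-5)·(-147) + (-2)·49 = 637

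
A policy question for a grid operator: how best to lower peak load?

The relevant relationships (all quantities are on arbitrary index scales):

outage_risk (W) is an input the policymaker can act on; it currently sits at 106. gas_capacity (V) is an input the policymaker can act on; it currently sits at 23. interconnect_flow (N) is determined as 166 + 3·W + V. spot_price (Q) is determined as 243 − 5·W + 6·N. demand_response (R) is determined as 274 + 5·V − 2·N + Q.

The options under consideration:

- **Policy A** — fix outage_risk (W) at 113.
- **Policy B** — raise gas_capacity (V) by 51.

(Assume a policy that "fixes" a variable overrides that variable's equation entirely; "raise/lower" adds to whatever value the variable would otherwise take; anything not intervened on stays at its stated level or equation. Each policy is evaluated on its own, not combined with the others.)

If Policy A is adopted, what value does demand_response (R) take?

Policy A (W := 113):
  W = 113
  V = 23
  N = 166 + 3·113 + 23 = 528
  Q = 243 − 5·113 + 6·528 = 2846
  R = 274 + 5·23 − 2·528 + 2846 = 2179

2179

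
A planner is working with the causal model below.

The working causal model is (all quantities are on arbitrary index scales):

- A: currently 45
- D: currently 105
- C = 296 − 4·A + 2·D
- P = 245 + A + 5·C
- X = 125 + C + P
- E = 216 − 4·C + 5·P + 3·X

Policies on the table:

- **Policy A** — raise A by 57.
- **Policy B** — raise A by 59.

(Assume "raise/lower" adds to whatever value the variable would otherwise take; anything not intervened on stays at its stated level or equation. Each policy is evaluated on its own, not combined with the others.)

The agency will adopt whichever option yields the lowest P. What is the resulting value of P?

Policy A (A + 57):
  A = 45 + 57 = 102
  D = 105
  C = 296 − 4·102 + 2·105 = 98
  P = 245 + 102 + 5·98 = 837
Policy B (A + 59):
  A = 45 + 59 = 104
  D = 105
  C = 296 − 4·104 + 2·105 = 90
  P = 245 + 104 + 5·90 = 799
Comparing — Policy A: P=837, Policy B: P=799. Lowest is 799 (Policy B).

799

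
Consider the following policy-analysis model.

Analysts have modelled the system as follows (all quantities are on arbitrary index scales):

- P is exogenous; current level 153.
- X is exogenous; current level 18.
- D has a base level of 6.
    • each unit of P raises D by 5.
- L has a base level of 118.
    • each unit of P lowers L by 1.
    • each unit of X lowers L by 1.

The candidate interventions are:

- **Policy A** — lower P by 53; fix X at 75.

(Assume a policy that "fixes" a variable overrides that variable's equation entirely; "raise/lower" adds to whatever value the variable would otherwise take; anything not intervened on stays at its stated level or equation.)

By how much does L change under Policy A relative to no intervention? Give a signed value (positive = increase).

Baseline:
  P = 153
  X = 18
  L = 118 − 153 − 18 = -53
Policy A (P − 53, X := 75):
  P = 153 − 53 = 100
  X = 75
  L = 118 − 100 − 75 = -57
Change in L: -57 − (-53) = -4

-4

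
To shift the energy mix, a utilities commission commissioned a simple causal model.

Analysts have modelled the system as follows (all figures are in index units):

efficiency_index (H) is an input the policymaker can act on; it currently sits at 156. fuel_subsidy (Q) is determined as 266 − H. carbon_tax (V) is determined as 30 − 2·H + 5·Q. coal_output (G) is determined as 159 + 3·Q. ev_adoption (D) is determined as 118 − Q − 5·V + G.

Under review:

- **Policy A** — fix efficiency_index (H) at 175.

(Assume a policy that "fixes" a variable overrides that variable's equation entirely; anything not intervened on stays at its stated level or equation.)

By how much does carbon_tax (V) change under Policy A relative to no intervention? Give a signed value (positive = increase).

-133

Baseline:
  H = 156
  Q = 266 − 156 = 110
  V = 30 − 2·156 + 5·110 = 268
Policy A (H := 175):
  H = 175
  Q = 266 − 175 = 91
  V = 30 − 2·175 + 5·91 = 135
Change in V: 135 − 268 = -133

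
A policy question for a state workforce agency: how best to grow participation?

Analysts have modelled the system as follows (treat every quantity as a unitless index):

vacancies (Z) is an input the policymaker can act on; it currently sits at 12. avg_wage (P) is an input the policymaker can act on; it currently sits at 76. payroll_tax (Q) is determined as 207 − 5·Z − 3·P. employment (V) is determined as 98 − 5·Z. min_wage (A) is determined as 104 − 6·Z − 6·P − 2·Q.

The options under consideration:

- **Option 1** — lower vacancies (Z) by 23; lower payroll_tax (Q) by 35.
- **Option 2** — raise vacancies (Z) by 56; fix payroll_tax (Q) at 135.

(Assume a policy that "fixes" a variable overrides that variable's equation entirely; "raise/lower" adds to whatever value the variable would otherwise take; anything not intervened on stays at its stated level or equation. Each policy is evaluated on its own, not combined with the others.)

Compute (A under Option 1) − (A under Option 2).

Option 1 (Z − 23, Q − 35):
  Z = 12 − 23 = -11
  P = 76
  Q = 207 − 5·(-11) − 3·76 (−35 from intervention) = -1
  A = 104 − 6·(-11) − 6·76 − 2·(-1) = -284
Option 2 (Z + 56, Q := 135):
  Z = 12 + 56 = 68
  P = 76
  Q = 135
  A = 104 − 6·68 − 6·76 − 2·135 = -1030
A: -284 − (-1030) = 746

746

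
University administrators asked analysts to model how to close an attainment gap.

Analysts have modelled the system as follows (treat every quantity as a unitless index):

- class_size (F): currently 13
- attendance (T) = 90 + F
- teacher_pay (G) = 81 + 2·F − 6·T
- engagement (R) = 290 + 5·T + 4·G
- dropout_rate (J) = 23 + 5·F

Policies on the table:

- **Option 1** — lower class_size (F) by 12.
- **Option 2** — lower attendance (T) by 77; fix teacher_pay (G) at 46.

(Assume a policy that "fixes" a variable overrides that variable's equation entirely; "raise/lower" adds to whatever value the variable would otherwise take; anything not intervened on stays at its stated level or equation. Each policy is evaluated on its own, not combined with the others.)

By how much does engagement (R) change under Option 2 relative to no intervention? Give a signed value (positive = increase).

Baseline:
  F = 13
  T = 90 + 13 = 103
  G = 81 + 2·13 − 6·103 = -511
  R = 290 + 5·103 + 4·(-511) = -1239
Option 2 (T − 77, G := 46):
  F = 13
  T = 90 + 13 (−77 from intervention) = 26
  G = 46
  R = 290 + 5·26 + 4·46 = 604
Change in R: 604 − (-1239) = 1843

1843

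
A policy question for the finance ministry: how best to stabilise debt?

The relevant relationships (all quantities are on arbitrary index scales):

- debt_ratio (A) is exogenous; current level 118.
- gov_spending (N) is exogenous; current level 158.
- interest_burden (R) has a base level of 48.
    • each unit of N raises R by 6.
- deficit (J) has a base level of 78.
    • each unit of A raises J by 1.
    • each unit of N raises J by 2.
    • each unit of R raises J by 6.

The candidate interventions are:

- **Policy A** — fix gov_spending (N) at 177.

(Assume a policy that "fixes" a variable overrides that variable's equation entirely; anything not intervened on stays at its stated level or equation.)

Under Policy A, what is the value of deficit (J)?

Policy A (N := 177):
  A = 118
  N = 177
  R = 48 + 6·177 = 1110
  J = 78 + 118 + 2·177 + 6·1110 = 7210

7210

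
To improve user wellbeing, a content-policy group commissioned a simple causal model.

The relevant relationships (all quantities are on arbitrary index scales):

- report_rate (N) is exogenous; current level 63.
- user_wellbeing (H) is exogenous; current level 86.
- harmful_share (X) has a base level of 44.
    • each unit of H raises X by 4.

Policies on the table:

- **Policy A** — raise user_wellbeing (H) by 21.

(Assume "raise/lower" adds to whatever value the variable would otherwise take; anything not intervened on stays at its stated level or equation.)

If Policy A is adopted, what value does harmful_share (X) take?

Policy A (H + 21):
  H = 86 + 21 = 107
  X = 44 + 4·107 = 472

472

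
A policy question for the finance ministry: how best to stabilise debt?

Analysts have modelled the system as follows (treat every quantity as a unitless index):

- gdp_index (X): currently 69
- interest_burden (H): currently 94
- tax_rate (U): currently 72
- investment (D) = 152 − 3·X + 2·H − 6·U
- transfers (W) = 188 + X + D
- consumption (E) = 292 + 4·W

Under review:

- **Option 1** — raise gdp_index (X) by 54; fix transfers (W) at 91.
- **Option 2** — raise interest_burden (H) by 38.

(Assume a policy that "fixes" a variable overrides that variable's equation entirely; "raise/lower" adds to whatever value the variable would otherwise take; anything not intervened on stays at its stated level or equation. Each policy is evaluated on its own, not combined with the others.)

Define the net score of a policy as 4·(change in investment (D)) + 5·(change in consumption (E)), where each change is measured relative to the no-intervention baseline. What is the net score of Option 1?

Baseline:
  X = 69
  H = 94
  U = 72
  D = 152 − 3·69 + 2·94 − 6·72 = -299
  W = 188 + 69 + (-299) = -42
  E = 292 + 4·(-42) = 124
Option 1 (X + 54, W := 91):
  X = 69 + 54 = 123
  H = 94
  U = 72
  D = 152 − 3·123 + 2·94 − 6·72 = -461
  W = 91
  E = 292 + 4·91 = 656
ΔD = -461 − (-299) = -162; ΔE = 656 − 124 = 532
Score = 4·(-162) + 5·532 = 2012

2012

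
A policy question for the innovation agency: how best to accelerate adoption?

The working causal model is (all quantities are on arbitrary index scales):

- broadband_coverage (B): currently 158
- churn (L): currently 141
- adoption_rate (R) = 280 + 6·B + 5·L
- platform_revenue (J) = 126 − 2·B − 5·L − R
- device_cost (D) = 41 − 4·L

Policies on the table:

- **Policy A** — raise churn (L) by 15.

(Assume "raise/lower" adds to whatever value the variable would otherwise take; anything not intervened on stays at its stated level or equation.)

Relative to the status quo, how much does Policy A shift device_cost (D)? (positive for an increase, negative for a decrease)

-60

Baseline:
  L = 141
  D = 41 − 4·141 = -523
Policy A (L + 15):
  L = 141 + 15 = 156
  D = 41 − 4·156 = -583
Change in D: -583 − (-523) = -60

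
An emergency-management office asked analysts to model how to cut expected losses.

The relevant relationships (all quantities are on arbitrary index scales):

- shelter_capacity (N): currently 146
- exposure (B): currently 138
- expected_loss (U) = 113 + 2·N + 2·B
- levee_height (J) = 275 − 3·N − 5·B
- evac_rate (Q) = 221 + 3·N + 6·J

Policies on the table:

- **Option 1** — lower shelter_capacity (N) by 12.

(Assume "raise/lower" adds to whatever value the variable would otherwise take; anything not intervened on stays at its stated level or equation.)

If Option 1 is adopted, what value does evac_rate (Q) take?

Option 1 (N − 12):
  N = 146 − 12 = 134
  B = 138
  J = 275 − 3·134 − 5·138 = -817
  Q = 221 + 3·134 + 6·(-817) = -4279

-4279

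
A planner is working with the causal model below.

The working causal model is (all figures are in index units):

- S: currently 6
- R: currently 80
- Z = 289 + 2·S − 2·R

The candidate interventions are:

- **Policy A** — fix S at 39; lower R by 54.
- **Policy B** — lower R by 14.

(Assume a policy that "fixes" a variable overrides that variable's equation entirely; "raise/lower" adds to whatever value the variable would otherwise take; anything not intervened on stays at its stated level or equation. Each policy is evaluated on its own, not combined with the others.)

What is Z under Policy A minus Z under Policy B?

Policy A (S := 39, R − 54):
  S = 39
  R = 80 − 54 = 26
  Z = 289 + 2·39 − 2·26 = 315
Policy B (R − 14):
  S = 6
  R = 80 − 14 = 66
  Z = 289 + 2·6 − 2·66 = 169
Z: 315 − 169 = 146

146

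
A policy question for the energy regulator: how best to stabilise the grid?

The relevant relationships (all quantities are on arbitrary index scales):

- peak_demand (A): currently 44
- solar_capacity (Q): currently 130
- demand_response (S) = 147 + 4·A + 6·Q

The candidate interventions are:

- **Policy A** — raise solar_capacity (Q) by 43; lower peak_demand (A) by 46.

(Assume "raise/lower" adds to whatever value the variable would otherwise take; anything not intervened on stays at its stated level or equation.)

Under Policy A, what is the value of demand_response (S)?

1177

Policy A (Q + 43, A − 46):
  A = 44 − 46 = -2
  Q = 130 + 43 = 173
  S = 147 + 4·(-2) + 6·173 = 1177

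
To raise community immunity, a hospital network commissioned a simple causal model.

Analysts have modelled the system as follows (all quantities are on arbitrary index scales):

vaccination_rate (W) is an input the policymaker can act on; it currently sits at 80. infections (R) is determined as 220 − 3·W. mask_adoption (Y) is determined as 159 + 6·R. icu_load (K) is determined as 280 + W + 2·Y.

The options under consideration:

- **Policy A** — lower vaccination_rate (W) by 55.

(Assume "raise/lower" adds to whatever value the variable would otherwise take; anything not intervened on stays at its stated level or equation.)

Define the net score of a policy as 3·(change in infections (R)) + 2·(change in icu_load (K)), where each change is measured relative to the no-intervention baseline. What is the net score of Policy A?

4345

Baseline:
  W = 80
  R = 220 − 3·80 = -20
  Y = 159 + 6·(-20) = 39
  K = 280 + 80 + 2·39 = 438
Policy A (W − 55):
  W = 80 − 55 = 25
  R = 220 − 3·25 = 145
  Y = 159 + 6·145 = 1029
  K = 280 + 25 + 2·1029 = 2363
ΔR = 145 − (-20) = 165; ΔK = 2363 − 438 = 1925
Score = 3·165 + 2·1925 = 4345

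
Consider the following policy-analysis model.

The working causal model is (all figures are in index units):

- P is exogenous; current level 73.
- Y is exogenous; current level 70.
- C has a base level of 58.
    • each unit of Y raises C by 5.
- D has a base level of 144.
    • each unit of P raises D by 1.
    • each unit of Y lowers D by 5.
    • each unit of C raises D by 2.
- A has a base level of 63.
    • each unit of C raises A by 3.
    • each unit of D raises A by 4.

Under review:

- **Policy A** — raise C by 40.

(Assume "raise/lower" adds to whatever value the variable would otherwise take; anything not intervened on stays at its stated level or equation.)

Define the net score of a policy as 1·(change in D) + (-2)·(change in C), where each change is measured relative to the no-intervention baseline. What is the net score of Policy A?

0

Baseline:
  P = 73
  Y = 70
  C = 58 + 5·70 = 408
  D = 144 + 73 − 5·70 + 2·408 = 683
Policy A (C + 40):
  P = 73
  Y = 70
  C = 58 + 5·70 (+40 from intervention) = 448
  D = 144 + 73 − 5·70 + 2·448 = 763
ΔD = 763 − 683 = 80; ΔC = 448 − 408 = 40
Score = 1·80 + (-2)·40 = 0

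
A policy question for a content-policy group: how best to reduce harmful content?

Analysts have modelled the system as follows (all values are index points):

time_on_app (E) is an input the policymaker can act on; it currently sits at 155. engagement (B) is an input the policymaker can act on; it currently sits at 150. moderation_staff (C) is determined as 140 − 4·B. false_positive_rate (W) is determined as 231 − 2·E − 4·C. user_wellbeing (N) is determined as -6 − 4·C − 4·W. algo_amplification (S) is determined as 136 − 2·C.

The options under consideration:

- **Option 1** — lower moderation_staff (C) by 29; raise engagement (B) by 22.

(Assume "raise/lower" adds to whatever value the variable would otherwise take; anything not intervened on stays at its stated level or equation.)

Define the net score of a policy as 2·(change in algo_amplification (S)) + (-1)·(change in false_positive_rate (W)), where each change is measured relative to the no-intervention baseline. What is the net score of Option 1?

Baseline:
  E = 155
  B = 150
  C = 140 − 4·150 = -460
  W = 231 − 2·155 − 4·(-460) = 1761
  S = 136 − 2·(-460) = 1056
Option 1 (C − 29, B + 22):
  E = 155
  B = 150 + 22 = 172
  C = 140 − 4·172 (−29 from intervention) = -577
  W = 231 − 2·155 − 4·(-577) = 2229
  S = 136 − 2·(-577) = 1290
ΔS = 1290 − 1056 = 234; ΔW = 2229 − 1761 = 468
Score = 2·234 + (-1)·468 = 0

0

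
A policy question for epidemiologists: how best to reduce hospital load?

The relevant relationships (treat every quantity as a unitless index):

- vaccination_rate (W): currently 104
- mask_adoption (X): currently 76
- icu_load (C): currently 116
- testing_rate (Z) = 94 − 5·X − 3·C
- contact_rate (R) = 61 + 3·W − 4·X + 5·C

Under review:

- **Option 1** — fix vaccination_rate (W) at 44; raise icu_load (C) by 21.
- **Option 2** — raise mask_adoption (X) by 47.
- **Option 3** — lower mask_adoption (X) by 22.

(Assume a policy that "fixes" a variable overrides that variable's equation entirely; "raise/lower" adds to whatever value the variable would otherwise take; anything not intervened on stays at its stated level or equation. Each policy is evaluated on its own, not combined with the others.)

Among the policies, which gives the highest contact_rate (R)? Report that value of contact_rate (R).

Option 1 (W := 44, C + 21):
  W = 44
  X = 76
  C = 116 + 21 = 137
  R = 61 + 3·44 − 4·76 + 5·137 = 574
Option 2 (X + 47):
  W = 104
  X = 76 + 47 = 123
  C = 116
  R = 61 + 3·104 − 4·123 + 5·116 = 461
Option 3 (X − 22):
  W = 104
  X = 76 − 22 = 54
  C = 116
  R = 61 + 3·104 − 4·54 + 5·116 = 737
Comparing — Option 1: R=574, Option 2: R=461, Option 3: R=737. Highest is 737 (Option 3).

737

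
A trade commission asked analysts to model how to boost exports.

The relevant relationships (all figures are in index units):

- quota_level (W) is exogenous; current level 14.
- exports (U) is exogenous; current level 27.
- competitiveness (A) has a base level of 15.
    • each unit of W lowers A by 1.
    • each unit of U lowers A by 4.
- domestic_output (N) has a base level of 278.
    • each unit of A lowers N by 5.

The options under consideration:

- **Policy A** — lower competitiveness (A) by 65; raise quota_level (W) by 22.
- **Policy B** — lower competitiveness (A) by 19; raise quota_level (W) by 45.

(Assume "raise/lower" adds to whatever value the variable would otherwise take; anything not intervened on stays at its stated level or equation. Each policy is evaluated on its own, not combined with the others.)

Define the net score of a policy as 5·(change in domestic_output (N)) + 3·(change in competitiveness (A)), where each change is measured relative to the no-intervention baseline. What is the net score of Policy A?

Baseline:
  W = 14
  U = 27
  A = 15 − 14 − 4·27 = -107
  N = 278 − 5·(-107) = 813
Policy A (A − 65, W + 22):
  W = 14 + 22 = 36
  U = 27
  A = 15 − 36 − 4·27 (−65 from intervention) = -194
  N = 278 − 5·(-194) = 1248
ΔN = 1248 − 813 = 435; ΔA = -194 − (-107) = -87
Score = 5·435 + 3·(-87) = 1914

1914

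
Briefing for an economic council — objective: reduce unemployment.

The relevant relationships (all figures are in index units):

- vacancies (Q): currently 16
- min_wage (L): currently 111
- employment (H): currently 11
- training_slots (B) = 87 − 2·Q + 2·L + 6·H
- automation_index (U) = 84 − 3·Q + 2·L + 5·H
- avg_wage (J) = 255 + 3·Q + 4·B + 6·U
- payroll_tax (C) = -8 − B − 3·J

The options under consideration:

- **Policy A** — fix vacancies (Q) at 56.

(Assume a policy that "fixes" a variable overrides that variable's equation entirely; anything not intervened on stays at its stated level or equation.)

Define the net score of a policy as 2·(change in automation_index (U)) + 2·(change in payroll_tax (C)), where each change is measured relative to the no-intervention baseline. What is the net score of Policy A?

Baseline:
  Q = 16
  L = 111
  H = 11
  B = 87 − 2·16 + 2·111 + 6·11 = 343
  U = 84 − 3·16 + 2·111 + 5·11 = 313
  J = 255 + 3·16 + 4·343 + 6·313 = 3553
  C = -8 − 343 − 3·3553 = -11010
Policy A (Q := 56):
  Q = 56
  L = 111
  H = 11
  B = 87 − 2·56 + 2·111 + 6·11 = 263
  U = 84 − 3·56 + 2·111 + 5·11 = 193
  J = 255 + 3·56 + 4·263 + 6·193 = 2633
  C = -8 − 263 − 3·2633 = -8170
ΔU = 193 − 313 = -120; ΔC = -8170 − (-11010) = 2840
Score = 2·(-120) + 2·2840 = 5440

5440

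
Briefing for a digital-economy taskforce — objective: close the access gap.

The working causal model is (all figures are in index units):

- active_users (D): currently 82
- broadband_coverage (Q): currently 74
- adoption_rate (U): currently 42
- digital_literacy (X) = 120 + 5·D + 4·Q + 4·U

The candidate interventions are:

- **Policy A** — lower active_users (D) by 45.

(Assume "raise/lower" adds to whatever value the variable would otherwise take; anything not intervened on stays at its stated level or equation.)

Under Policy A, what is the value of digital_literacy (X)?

Policy A (D − 45):
  D = 82 − 45 = 37
  Q = 74
  U = 42
  X = 120 + 5·37 + 4·74 + 4·42 = 769

769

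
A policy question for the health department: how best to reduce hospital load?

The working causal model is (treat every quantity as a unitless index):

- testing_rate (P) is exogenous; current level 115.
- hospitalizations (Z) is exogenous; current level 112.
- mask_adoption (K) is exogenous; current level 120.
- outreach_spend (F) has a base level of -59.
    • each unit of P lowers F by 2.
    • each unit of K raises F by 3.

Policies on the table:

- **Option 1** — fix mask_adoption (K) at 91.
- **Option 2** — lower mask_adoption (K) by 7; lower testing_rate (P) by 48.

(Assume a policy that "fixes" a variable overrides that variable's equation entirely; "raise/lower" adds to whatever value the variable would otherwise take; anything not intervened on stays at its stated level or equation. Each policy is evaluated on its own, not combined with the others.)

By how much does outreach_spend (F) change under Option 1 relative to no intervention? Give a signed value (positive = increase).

Baseline:
  P = 115
  K = 120
  F = -59 − 2·115 + 3·120 = 71
Option 1 (K := 91):
  P = 115
  K = 91
  F = -59 − 2·115 + 3·91 = -16
Change in F: -16 − 71 = -87

-87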